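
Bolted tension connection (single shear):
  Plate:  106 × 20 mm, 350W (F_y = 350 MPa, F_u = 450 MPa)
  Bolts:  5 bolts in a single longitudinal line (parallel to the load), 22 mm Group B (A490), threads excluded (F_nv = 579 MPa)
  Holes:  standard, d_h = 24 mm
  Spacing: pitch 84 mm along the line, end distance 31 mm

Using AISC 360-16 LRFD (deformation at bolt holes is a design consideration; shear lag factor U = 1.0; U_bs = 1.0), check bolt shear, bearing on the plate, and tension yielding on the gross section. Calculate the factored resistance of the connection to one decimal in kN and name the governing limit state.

Bolt shear: A_b = π(22)²/4 = 380.13 mm². φR_n = 0.75 × 579 × 380.13 × 5 × 1 = 825.4 kN.
Bearing (20 mm plate, F_u = 450 MPa): end bolts L_c = 31 − 24/2 = 19, R_n = min(1.2×19×20×450, 2.4×22×20×450) = 205.2 kN/bolt; interior L_c = 84 − 24 = 60, R_n = 475.2 kN/bolt. φR_n = 0.75 × (1×205.2 + 4×475.2) = 1579.5 kN.
Tension yield (gross): A_g = 106×20 = 2120 mm². φR_n = 0.90 × 350 × 2120 = 667.8 kN.
Governing: min(825.4, 1579.5, 667.8) = 667.8 kN → gross-section yield.

667.8 kN (gross-section yield governs)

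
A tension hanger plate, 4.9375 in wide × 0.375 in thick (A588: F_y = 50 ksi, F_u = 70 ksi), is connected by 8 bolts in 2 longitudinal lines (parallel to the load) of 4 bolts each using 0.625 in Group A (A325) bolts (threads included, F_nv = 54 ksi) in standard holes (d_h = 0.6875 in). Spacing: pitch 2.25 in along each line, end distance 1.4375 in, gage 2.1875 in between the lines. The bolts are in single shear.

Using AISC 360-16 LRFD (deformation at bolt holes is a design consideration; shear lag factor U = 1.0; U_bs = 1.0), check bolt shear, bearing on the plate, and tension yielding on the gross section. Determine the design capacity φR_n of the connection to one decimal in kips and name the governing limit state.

83.3 kips (gross-section yield governs)

Bolt shear: A_b = π(0.625)²/4 = 0.3068 in². φR_n = 0.75 × 54 × 0.3068 × 8 × 1 = 99.4 kips.
Bearing (0.375 in plate, F_u = 70 ksi): end bolts L_c = 1.4375 − 0.6875/2 = 1.09375, R_n = min(1.2×1.09375×0.375×70, 2.4×0.625×0.375×70) = 34.453 kips/bolt; interior L_c = 2.25 − 0.6875 = 1.5625, R_n = 39.375 kips/bolt. φR_n = 0.75 × (2×34.453 + 6×39.375) = 228.9 kips.
Tension yield (gross): A_g = 4.9375×0.375 = 1.8516 in². φR_n = 0.90 × 50 × 1.8516 = 83.3 kips.
Governing: min(99.4, 228.9, 83.3) = 83.3 kips → gross-section yield.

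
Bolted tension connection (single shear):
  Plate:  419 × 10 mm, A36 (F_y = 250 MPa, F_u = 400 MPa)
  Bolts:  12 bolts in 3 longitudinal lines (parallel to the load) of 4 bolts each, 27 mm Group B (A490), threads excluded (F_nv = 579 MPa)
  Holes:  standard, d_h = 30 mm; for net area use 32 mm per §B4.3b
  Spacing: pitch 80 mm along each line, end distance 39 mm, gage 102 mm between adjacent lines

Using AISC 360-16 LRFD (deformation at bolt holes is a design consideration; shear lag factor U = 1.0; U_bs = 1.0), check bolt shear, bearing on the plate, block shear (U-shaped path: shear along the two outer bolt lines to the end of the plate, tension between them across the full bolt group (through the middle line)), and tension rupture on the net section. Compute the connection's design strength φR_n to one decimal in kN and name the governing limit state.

969.0 kN (net-section rupture governs)

Bolt shear: A_b = π(27)²/4 = 572.56 mm². φR_n = 0.75 × 579 × 572.56 × 12 × 1 = 2983.6 kN.
Bearing (10 mm plate, F_u = 400 MPa): end bolts L_c = 39 − 30/2 = 24, R_n = min(1.2×24×10×400, 2.4×27×10×400) = 115.2 kN/bolt; interior L_c = 80 − 30 = 50, R_n = 240 kN/bolt. φR_n = 0.75 × (3×115.2 + 9×240) = 1879.2 kN.
Block shear: shear path 2×[39+3×80] = 2×279 mm, A_gv = 5580, A_nv = 2×(279 − 3.5×32)×10 = 3340 mm²; tension across gage: (204 − 2×32)×10 = 1400 mm². R_n = min(0.6×400×3340, 0.6×250×5580) + 1.0×400×1400 = min(801.6, 837) + 560 = 1361.6 kN. φR_n = 0.75 × 1361.6 = 1021.2 kN.
Tension rupture (net): A_n = (419 − 3×32)×10 = 3230 mm² (U = 1.0, A_e = A_n). φR_n = 0.75 × 400 × 3230 = 969.0 kN.
Governing: min(2983.6, 1879.2, 1021.2, 969.0) = 969.0 kN → net-section rupture.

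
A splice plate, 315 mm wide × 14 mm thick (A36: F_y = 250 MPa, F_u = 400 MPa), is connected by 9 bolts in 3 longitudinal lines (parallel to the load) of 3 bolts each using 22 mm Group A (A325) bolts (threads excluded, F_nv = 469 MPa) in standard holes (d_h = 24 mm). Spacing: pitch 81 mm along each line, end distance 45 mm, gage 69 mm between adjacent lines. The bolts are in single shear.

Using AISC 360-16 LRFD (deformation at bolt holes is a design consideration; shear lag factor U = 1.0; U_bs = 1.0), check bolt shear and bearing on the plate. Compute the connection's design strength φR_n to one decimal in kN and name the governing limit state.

Bolt shear: A_b = π(22)²/4 = 380.13 mm². φR_n = 0.75 × 469 × 380.13 × 9 × 1 = 1203.4 kN.
Bearing (14 mm plate, F_u = 400 MPa): end bolts L_c = 45 − 24/2 = 33, R_n = min(1.2×33×14×400, 2.4×22×14×400) = 221.76 kN/bolt; interior L_c = 81 − 24 = 57, R_n = 295.68 kN/bolt. φR_n = 0.75 × (3×221.76 + 6×295.68) = 1829.5 kN.
Governing: min(1203.4, 1829.5) = 1203.4 kN → bolt shear.

1203.4 kN (bolt shear governs)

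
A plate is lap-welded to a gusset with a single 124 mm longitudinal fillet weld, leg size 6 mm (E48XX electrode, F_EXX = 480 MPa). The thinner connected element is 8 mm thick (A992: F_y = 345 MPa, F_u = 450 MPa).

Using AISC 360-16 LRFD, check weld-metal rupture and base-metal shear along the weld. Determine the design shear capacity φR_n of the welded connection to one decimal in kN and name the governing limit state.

Weld metal: throat = 0.707×6 = 4.242 mm, L = 124 mm. φR_n = 0.75 × 0.6 × 480 × 4.242 × 124 = 113.6 kN.
Base metal shear (8 mm plate): yield φR_n = 1.0×0.6×345×8×124 = 205.3 kN; rupture φR_n = 0.75×0.6×450×8×124 = 200.9 kN; take 200.9 kN (rupture).
Governing: min(113.6, 200.9) = 113.6 kN → weld metal.

113.6 kN (weld metal governs)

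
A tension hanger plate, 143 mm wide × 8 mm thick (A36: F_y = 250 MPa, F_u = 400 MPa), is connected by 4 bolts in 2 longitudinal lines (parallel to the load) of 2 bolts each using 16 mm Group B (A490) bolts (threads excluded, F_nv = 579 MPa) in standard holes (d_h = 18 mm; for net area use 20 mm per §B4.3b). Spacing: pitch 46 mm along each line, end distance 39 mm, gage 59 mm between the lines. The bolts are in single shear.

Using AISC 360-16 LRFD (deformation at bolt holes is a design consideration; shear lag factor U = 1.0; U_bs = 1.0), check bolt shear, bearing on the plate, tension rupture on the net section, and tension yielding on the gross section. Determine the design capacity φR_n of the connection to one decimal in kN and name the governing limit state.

247.2 kN (net-section rupture governs)

Bolt shear: A_b = π(16)²/4 = 201.06 mm². φR_n = 0.75 × 579 × 201.06 × 4 × 1 = 349.2 kN.
Bearing (8 mm plate, F_u = 400 MPa): end bolts L_c = 39 − 18/2 = 30, R_n = min(1.2×30×8×400, 2.4×16×8×400) = 115.2 kN/bolt; interior L_c = 46 − 18 = 28, R_n = 107.52 kN/bolt. φR_n = 0.75 × (2×115.2 + 2×107.52) = 334.1 kN.
Tension rupture (net): A_n = (143 − 2×20)×8 = 824 mm² (U = 1.0, A_e = A_n). φR_n = 0.75 × 400 × 824 = 247.2 kN.
Tension yield (gross): A_g = 143×8 = 1144 mm². φR_n = 0.90 × 250 × 1144 = 257.4 kN.
Governing: min(349.2, 334.1, 247.2, 257.4) = 247.2 kN → net-section rupture.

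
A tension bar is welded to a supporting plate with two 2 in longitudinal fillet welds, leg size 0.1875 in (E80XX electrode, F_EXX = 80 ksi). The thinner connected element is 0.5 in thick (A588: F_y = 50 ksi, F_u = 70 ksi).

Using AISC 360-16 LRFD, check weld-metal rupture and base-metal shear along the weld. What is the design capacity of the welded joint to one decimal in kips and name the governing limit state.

Weld metal: throat = 0.707×0.1875 = 0.13256 in, L = 2×2 = 4 in. φR_n = 0.75 × 0.6 × 80 × 0.13256 × 4 = 19.1 kips.
Base metal shear (0.5 in plate): yield φR_n = 1.0×0.6×50×0.5×4 = 60.0 kips; rupture φR_n = 0.75×0.6×70×0.5×4 = 63.0 kips; take 60.0 kips (yield).
Governing: min(19.1, 60.0) = 19.1 kips → weld metal.

19.1 kips (weld metal governs)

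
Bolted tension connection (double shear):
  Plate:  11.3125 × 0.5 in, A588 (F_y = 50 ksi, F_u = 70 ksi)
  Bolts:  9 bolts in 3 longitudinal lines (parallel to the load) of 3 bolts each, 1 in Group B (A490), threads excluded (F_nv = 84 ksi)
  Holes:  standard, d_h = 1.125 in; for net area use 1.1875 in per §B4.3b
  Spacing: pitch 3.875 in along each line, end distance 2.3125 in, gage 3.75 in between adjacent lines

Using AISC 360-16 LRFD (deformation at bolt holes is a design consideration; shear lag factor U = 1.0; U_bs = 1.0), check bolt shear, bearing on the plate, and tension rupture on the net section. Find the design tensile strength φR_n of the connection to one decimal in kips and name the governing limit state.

Bolt shear: A_b = π(1)²/4 = 0.7854 in². φR_n = 0.75 × 84 × 0.7854 × 9 × 2 = 890.6 kips.
Bearing (0.5 in plate, F_u = 70 ksi): end bolts L_c = 2.3125 − 1.125/2 = 1.75, R_n = min(1.2×1.75×0.5×70, 2.4×1×0.5×70) = 73.5 kips/bolt; interior L_c = 3.875 − 1.125 = 2.75, R_n = 84 kips/bolt. φR_n = 0.75 × (3×73.5 + 6×84) = 543.4 kips.
Tension rupture (net): A_n = (11.3125 − 3×1.1875)×0.5 = 3.875 in² (U = 1.0, A_e = A_n). φR_n = 0.75 × 70 × 3.875 = 203.4 kips.
Governing: min(890.6, 543.4, 203.4) = 203.4 kips → net-section rupture.

203.4 kips (net-section rupture governs)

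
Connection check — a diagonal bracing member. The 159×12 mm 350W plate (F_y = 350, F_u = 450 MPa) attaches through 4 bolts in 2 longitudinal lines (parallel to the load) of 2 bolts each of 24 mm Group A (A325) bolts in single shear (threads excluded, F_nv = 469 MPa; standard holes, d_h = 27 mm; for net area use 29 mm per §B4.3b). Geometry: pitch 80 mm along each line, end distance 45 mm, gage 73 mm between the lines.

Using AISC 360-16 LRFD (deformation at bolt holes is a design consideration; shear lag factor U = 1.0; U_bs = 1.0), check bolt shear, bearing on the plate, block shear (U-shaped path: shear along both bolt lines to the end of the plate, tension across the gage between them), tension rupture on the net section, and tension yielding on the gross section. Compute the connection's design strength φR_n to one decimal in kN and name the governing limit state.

Bolt shear: A_b = π(24)²/4 = 452.39 mm². φR_n = 0.75 × 469 × 452.39 × 4 × 1 = 636.5 kN.
Bearing (12 mm plate, F_u = 450 MPa): end bolts L_c = 45 − 27/2 = 31.5, R_n = min(1.2×31.5×12×450, 2.4×24×12×450) = 204.12 kN/bolt; interior L_c = 80 − 27 = 53, R_n = 311.04 kN/bolt. φR_n = 0.75 × (2×204.12 + 2×311.04) = 772.7 kN.
Block shear: shear path 2×[45+1×80] = 2×125 mm, A_gv = 3000, A_nv = 2×(125 − 1.5×29)×12 = 1956 mm²; tension across gage: (73 − 1×29)×12 = 528 mm². R_n = min(0.6×450×1956, 0.6×350×3000) + 1.0×450×528 = min(528.12, 630) + 237.6 = 765.72 kN. φR_n = 0.75 × 765.72 = 574.3 kN.
Tension rupture (net): A_n = (159 − 2×29)×12 = 1212 mm² (U = 1.0, A_e = A_n). φR_n = 0.75 × 450 × 1212 = 409.1 kN.
Tension yield (gross): A_g = 159×12 = 1908 mm². φR_n = 0.90 × 350 × 1908 = 601.0 kN.
Governing: min(636.5, 772.7, 574.3, 409.1, 601.0) = 409.1 kN → net-section rupture.

409.1 kN (net-section rupture governs)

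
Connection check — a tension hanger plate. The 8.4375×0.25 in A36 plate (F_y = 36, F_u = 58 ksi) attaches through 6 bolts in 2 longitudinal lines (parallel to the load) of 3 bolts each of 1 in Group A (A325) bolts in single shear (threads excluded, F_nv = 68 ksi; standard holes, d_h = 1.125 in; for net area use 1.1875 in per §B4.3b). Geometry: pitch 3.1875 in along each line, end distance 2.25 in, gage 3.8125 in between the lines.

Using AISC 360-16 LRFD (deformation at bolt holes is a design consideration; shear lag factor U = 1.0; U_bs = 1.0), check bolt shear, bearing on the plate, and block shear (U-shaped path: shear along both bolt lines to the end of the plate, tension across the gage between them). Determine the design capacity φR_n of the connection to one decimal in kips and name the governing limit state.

98.4 kips (block shear governs)

Bolt shear: A_b = π(1)²/4 = 0.7854 in². φR_n = 0.75 × 68 × 0.7854 × 6 × 1 = 240.3 kips.
Bearing (0.25 in plate, F_u = 58 ksi): end bolts L_c = 2.25 − 1.125/2 = 1.6875, R_n = min(1.2×1.6875×0.25×58, 2.4×1×0.25×58) = 29.363 kips/bolt; interior L_c = 3.1875 − 1.125 = 2.0625, R_n = 34.8 kips/bolt. φR_n = 0.75 × (2×29.363 + 4×34.8) = 148.4 kips.
Block shear: shear path 2×[2.25+2×3.1875] = 2×8.625 in, A_gv = 4.3125, A_nv = 2×(8.625 − 2.5×1.1875)×0.25 = 2.8281 in²; tension across gage: (3.8125 − 1×1.1875)×0.25 = 0.65625 in². R_n = min(0.6×58×2.8281, 0.6×36×4.3125) + 1.0×58×0.65625 = min(98.418, 93.15) + 38.063 = 131.21 kips. φR_n = 0.75 × 131.21 = 98.4 kips.
Governing: min(240.3, 148.4, 98.4) = 98.4 kips → block shear.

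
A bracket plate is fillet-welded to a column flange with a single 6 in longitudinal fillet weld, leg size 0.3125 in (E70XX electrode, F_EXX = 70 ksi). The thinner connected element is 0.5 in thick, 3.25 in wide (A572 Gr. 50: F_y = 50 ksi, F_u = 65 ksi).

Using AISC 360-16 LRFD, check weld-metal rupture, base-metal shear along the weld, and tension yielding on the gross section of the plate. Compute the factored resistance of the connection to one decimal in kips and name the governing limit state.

Weld metal: throat = 0.707×0.3125 = 0.22094 in, L = 6 in. φR_n = 0.75 × 0.6 × 70 × 0.22094 × 6 = 41.8 kips.
Base metal shear (0.5 in plate): yield φR_n = 1.0×0.6×50×0.5×6 = 90.0 kips; rupture φR_n = 0.75×0.6×65×0.5×6 = 87.8 kips; take 87.8 kips (rupture).
Tension yield (gross): A_g = 3.25×0.5 = 1.625 in². φR_n = 0.90 × 50 × 1.625 = 73.1 kips.
Governing: min(41.8, 87.8, 73.1) = 41.8 kips → weld metal.

41.8 kips (weld metal governs)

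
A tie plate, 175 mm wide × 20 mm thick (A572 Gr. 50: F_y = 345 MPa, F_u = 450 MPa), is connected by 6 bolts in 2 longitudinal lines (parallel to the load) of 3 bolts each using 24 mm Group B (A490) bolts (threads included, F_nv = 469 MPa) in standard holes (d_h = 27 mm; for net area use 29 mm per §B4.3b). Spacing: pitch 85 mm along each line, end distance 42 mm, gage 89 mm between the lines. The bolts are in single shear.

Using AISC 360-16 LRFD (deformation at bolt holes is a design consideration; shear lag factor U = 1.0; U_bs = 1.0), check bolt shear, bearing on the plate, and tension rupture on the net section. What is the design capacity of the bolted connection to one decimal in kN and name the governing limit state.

Bolt shear: A_b = π(24)²/4 = 452.39 mm². φR_n = 0.75 × 469 × 452.39 × 6 × 1 = 954.8 kN.
Bearing (20 mm plate, F_u = 450 MPa): end bolts L_c = 42 − 27/2 = 28.5, R_n = min(1.2×28.5×20×450, 2.4×24×20×450) = 307.8 kN/bolt; interior L_c = 85 − 27 = 58, R_n = 518.4 kN/bolt. φR_n = 0.75 × (2×307.8 + 4×518.4) = 2016.9 kN.
Tension rupture (net): A_n = (175 − 2×29)×20 = 2340 mm² (U = 1.0, A_e = A_n). φR_n = 0.75 × 450 × 2340 = 789.8 kN.
Governing: min(954.8, 2016.9, 789.8) = 789.8 kN → net-section rupture.

789.8 kN (net-section rupture governs)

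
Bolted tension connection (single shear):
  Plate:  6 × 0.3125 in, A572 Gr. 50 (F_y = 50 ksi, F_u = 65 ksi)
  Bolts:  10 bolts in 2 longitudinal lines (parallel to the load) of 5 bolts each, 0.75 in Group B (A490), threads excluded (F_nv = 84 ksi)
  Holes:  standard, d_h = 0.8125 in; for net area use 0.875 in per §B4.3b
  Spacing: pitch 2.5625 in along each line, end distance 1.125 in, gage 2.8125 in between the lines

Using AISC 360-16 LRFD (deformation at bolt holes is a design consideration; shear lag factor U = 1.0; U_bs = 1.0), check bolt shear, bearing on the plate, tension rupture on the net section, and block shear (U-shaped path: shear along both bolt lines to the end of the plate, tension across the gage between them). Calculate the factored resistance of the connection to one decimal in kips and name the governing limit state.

64.7 kips (net-section rupture governs)

Bolt shear: A_b = π(0.75)²/4 = 0.44179 in². φR_n = 0.75 × 84 × 0.44179 × 10 × 1 = 278.3 kips.
Bearing (0.3125 in plate, F_u = 65 ksi): end bolts L_c = 1.125 − 0.8125/2 = 0.71875, R_n = min(1.2×0.71875×0.3125×65, 2.4×0.75×0.3125×65) = 17.52 kips/bolt; interior L_c = 2.5625 − 0.8125 = 1.75, R_n = 36.563 kips/bolt. φR_n = 0.75 × (2×17.52 + 8×36.563) = 245.7 kips.
Tension rupture (net): A_n = (6 − 2×0.875)×0.3125 = 1.3281 in² (U = 1.0, A_e = A_n). φR_n = 0.75 × 65 × 1.3281 = 64.7 kips.
Block shear: shear path 2×[1.125+4×2.5625] = 2×11.375 in, A_gv = 7.1094, A_nv = 2×(11.375 − 4.5×0.875)×0.3125 = 4.6484 in²; tension across gage: (2.8125 − 1×0.875)×0.3125 = 0.60547 in². R_n = min(0.6×65×4.6484, 0.6×50×7.1094) + 1.0×65×0.60547 = min(181.29, 213.28) + 39.356 = 220.65 kips. φR_n = 0.75 × 220.65 = 165.5 kips.
Governing: min(278.3, 245.7, 64.7, 165.5) = 64.7 kips → net-section rupture.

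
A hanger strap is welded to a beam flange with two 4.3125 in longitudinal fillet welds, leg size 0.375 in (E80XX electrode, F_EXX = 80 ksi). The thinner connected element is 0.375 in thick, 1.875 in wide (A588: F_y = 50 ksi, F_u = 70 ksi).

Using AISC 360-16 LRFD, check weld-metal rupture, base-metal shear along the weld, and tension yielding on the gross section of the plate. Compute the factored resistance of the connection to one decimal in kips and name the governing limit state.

Weld metal: throat = 0.707×0.375 = 0.26513 in, L = 2×4.3125 = 8.625 in. φR_n = 0.75 × 0.6 × 80 × 0.26513 × 8.625 = 82.3 kips.
Base metal shear (0.375 in plate): yield φR_n = 1.0×0.6×50×0.375×8.625 = 97.0 kips; rupture φR_n = 0.75×0.6×70×0.375×8.625 = 101.9 kips; take 97.0 kips (yield).
Tension yield (gross): A_g = 1.875×0.375 = 0.70313 in². φR_n = 0.90 × 50 × 0.70313 = 31.6 kips.
Governing: min(82.3, 97.0, 31.6) = 31.6 kips → gross-section yield.

31.6 kips (gross-section yield governs)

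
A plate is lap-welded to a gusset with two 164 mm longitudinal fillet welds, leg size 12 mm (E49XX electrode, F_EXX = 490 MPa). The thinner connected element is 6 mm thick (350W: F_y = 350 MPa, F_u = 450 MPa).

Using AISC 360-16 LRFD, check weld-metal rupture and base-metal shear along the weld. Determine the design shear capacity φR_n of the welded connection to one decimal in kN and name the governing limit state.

Weld metal: throat = 0.707×12 = 8.484 mm, L = 2×164 = 328 mm. φR_n = 0.75 × 0.6 × 490 × 8.484 × 328 = 613.6 kN.
Base metal shear (6 mm plate): yield φR_n = 1.0×0.6×350×6×328 = 413.3 kN; rupture φR_n = 0.75×0.6×450×6×328 = 398.5 kN; take 398.5 kN (rupture).
Governing: min(613.6, 398.5) = 398.5 kN → base-metal shear.

398.5 kN (base-metal shear governs)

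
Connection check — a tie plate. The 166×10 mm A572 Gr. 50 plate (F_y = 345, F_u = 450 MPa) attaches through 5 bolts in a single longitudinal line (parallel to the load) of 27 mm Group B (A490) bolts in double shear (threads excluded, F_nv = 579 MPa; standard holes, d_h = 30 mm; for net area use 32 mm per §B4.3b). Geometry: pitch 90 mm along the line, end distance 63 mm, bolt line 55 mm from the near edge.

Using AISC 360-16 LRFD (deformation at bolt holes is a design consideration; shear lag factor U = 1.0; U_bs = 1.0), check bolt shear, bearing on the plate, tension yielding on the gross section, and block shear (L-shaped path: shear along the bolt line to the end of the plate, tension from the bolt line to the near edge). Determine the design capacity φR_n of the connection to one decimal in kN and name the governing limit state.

515.4 kN (gross-section yield governs)

Bolt shear: A_b = π(27)²/4 = 572.56 mm². φR_n = 0.75 × 579 × 572.56 × 5 × 2 = 2486.3 kN.
Bearing (10 mm plate, F_u = 450 MPa): end bolts L_c = 63 − 30/2 = 48, R_n = min(1.2×48×10×450, 2.4×27×10×450) = 259.2 kN/bolt; interior L_c = 90 − 30 = 60, R_n = 291.6 kN/bolt. φR_n = 0.75 × (1×259.2 + 4×291.6) = 1069.2 kN.
Tension yield (gross): A_g = 166×10 = 1660 mm². φR_n = 0.90 × 345 × 1660 = 515.4 kN.
Block shear: shear path 1×[63+4×90] = 1×423 mm, A_gv = 4230, A_nv = 1×(423 − 4.5×32)×10 = 2790 mm²; tension to near edge: (55 − 0.5×32)×10 = 390 mm². R_n = min(0.6×450×2790, 0.6×345×4230) + 1.0×450×390 = min(753.3, 875.61) + 175.5 = 928.8 kN. φR_n = 0.75 × 928.8 = 696.6 kN.
Governing: min(2486.3, 1069.2, 515.4, 696.6) = 515.4 kN → gross-section yield.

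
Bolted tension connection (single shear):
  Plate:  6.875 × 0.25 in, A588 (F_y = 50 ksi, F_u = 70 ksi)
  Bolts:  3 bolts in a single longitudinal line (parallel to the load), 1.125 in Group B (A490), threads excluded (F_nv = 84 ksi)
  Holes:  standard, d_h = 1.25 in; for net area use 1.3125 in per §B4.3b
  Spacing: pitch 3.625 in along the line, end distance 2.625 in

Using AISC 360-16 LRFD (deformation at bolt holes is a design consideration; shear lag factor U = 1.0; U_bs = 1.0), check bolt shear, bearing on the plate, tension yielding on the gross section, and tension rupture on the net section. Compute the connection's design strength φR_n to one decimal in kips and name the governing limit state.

73.0 kips (net-section rupture governs)

Bolt shear: A_b = π(1.125)²/4 = 0.99402 in². φR_n = 0.75 × 84 × 0.99402 × 3 × 1 = 187.9 kips.
Bearing (0.25 in plate, F_u = 70 ksi): end bolts L_c = 2.625 − 1.25/2 = 2, R_n = min(1.2×2×0.25×70, 2.4×1.125×0.25×70) = 42 kips/bolt; interior L_c = 3.625 − 1.25 = 2.375, R_n = 47.25 kips/bolt. φR_n = 0.75 × (1×42 + 2×47.25) = 102.4 kips.
Tension yield (gross): A_g = 6.875×0.25 = 1.7188 in². φR_n = 0.90 × 50 × 1.7188 = 77.3 kips.
Tension rupture (net): A_n = (6.875 − 1×1.3125)×0.25 = 1.3906 in² (U = 1.0, A_e = A_n). φR_n = 0.75 × 70 × 1.3906 = 73.0 kips.
Governing: min(187.9, 102.4, 77.3, 73.0) = 73.0 kips → net-section rupture.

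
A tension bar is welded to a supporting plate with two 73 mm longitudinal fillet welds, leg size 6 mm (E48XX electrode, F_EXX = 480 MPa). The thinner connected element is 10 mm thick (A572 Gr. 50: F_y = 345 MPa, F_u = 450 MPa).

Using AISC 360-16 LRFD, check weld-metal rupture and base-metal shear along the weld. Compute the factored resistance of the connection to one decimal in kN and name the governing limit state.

133.8 kN (weld metal governs)

Weld metal: throat = 0.707×6 = 4.242 mm, L = 2×73 = 146 mm. φR_n = 0.75 × 0.6 × 480 × 4.242 × 146 = 133.8 kN.
Base metal shear (10 mm plate): yield φR_n = 1.0×0.6×345×10×146 = 302.2 kN; rupture φR_n = 0.75×0.6×450×10×146 = 295.7 kN; take 295.7 kN (rupture).
Governing: min(133.8, 295.7) = 133.8 kN → weld metal.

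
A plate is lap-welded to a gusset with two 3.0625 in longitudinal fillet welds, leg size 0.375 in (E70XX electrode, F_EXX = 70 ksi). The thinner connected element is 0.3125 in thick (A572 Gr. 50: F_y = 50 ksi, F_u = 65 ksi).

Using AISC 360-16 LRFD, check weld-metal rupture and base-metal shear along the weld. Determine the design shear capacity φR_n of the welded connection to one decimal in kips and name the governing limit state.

51.2 kips (weld metal governs)

Weld metal: throat = 0.707×0.375 = 0.26513 in, L = 2×3.0625 = 6.125 in. φR_n = 0.75 × 0.6 × 70 × 0.26513 × 6.125 = 51.2 kips.
Base metal shear (0.3125 in plate): yield φR_n = 1.0×0.6×50×0.3125×6.125 = 57.4 kips; rupture φR_n = 0.75×0.6×65×0.3125×6.125 = 56.0 kips; take 56.0 kips (rupture).
Governing: min(51.2, 56.0) = 51.2 kips → weld metal.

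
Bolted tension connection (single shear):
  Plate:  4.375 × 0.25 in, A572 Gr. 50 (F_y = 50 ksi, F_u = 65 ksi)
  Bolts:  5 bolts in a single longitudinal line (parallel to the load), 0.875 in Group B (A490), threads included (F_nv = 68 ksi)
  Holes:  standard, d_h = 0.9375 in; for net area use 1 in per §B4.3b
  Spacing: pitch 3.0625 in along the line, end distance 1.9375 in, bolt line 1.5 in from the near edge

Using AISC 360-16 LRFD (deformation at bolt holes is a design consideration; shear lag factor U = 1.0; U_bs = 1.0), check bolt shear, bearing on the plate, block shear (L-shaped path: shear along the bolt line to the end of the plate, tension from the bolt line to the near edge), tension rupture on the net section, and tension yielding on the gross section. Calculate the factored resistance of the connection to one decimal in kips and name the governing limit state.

41.1 kips (net-section rupture governs)

Bolt shear: A_b = π(0.875)²/4 = 0.60132 in². φR_n = 0.75 × 68 × 0.60132 × 5 × 1 = 153.3 kips.
Bearing (0.25 in plate, F_u = 65 ksi): end bolts L_c = 1.9375 − 0.9375/2 = 1.46875, R_n = min(1.2×1.46875×0.25×65, 2.4×0.875×0.25×65) = 28.641 kips/bolt; interior L_c = 3.0625 − 0.9375 = 2.125, R_n = 34.125 kips/bolt. φR_n = 0.75 × (1×28.641 + 4×34.125) = 123.9 kips.
Block shear: shear path 1×[1.9375+4×3.0625] = 1×14.1875 in, A_gv = 3.5469, A_nv = 1×(14.1875 − 4.5×1)×0.25 = 2.4219 in²; tension to near edge: (1.5 − 0.5×1)×0.25 = 0.25 in². R_n = min(0.6×65×2.4219, 0.6×50×3.5469) + 1.0×65×0.25 = min(94.454, 106.41) + 16.25 = 110.7 kips. φR_n = 0.75 × 110.7 = 83.0 kips.
Tension rupture (net): A_n = (4.375 − 1×1)×0.25 = 0.84375 in² (U = 1.0, A_e = A_n). φR_n = 0.75 × 65 × 0.84375 = 41.1 kips.
Tension yield (gross): A_g = 4.375×0.25 = 1.0938 in². φR_n = 0.90 × 50 × 1.0938 = 49.2 kips.
Governing: min(153.3, 123.9, 83.0, 41.1, 49.2) = 41.1 kips → net-section rupture.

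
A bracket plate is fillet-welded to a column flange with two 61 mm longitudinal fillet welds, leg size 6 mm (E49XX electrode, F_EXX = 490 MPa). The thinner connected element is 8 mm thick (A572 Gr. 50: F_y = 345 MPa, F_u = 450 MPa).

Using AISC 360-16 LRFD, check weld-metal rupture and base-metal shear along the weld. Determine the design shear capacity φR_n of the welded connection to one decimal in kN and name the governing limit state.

114.1 kN (weld metal governs)

Weld metal: throat = 0.707×6 = 4.242 mm, L = 2×61 = 122 mm. φR_n = 0.75 × 0.6 × 490 × 4.242 × 122 = 114.1 kN.
Base metal shear (8 mm plate): yield φR_n = 1.0×0.6×345×8×122 = 202.0 kN; rupture φR_n = 0.75×0.6×450×8×122 = 197.6 kN; take 197.6 kN (rupture).
Governing: min(114.1, 197.6) = 114.1 kN → weld metal.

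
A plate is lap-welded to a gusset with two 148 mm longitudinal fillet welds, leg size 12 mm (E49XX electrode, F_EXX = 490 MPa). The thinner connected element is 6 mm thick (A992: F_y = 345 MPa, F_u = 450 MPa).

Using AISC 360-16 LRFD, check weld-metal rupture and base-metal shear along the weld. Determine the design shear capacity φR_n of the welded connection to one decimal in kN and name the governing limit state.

359.6 kN (base-metal shear governs)

Weld metal: throat = 0.707×12 = 8.484 mm, L = 2×148 = 296 mm. φR_n = 0.75 × 0.6 × 490 × 8.484 × 296 = 553.7 kN.
Base metal shear (6 mm plate): yield φR_n = 1.0×0.6×345×6×296 = 367.6 kN; rupture φR_n = 0.75×0.6×450×6×296 = 359.6 kN; take 359.6 kN (rupture).
Governing: min(553.7, 359.6) = 359.6 kN → base-metal shear.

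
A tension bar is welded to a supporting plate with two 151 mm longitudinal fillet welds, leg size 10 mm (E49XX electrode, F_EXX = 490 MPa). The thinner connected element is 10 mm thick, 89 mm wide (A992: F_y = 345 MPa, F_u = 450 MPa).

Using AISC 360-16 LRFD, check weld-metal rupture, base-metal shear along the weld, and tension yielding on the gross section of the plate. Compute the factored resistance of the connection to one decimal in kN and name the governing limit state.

Weld metal: throat = 0.707×10 = 7.07 mm, L = 2×151 = 302 mm. φR_n = 0.75 × 0.6 × 490 × 7.07 × 302 = 470.8 kN.
Base metal shear (10 mm plate): yield φR_n = 1.0×0.6×345×10×302 = 625.1 kN; rupture φR_n = 0.75×0.6×450×10×302 = 611.6 kN; take 611.6 kN (rupture).
Tension yield (gross): A_g = 89×10 = 890 mm². φR_n = 0.90 × 345 × 890 = 276.3 kN.
Governing: min(470.8, 611.6, 276.3) = 276.3 kN → gross-section yield.

276.3 kN (gross-section yield governs)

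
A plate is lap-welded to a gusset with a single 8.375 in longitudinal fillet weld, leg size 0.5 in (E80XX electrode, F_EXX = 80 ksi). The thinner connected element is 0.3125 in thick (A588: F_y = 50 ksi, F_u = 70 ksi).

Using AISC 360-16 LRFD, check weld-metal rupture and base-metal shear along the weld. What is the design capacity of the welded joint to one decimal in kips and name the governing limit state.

Weld metal: throat = 0.707×0.5 = 0.3535 in, L = 8.375 in. φR_n = 0.75 × 0.6 × 80 × 0.3535 × 8.375 = 106.6 kips.
Base metal shear (0.3125 in plate): yield φR_n = 1.0×0.6×50×0.3125×8.375 = 78.5 kips; rupture φR_n = 0.75×0.6×70×0.3125×8.375 = 82.4 kips; take 78.5 kips (yield).
Governing: min(106.6, 78.5) = 78.5 kips → base-metal shear.

78.5 kips (base-metal shear governs)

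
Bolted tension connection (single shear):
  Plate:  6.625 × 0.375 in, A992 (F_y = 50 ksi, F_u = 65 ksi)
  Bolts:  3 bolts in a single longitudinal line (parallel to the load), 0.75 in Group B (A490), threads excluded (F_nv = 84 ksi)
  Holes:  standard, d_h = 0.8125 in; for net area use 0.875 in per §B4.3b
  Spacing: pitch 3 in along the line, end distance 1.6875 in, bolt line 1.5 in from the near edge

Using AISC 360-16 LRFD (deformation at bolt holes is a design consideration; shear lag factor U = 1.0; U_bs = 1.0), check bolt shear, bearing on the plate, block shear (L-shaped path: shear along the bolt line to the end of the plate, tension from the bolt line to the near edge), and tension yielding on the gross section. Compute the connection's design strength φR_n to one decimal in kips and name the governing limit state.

79.8 kips (block shear governs)

Bolt shear: A_b = π(0.75)²/4 = 0.44179 in². φR_n = 0.75 × 84 × 0.44179 × 3 × 1 = 83.5 kips.
Bearing (0.375 in plate, F_u = 65 ksi): end bolts L_c = 1.6875 − 0.8125/2 = 1.28125, R_n = min(1.2×1.28125×0.375×65, 2.4×0.75×0.375×65) = 37.477 kips/bolt; interior L_c = 3 − 0.8125 = 2.1875, R_n = 43.875 kips/bolt. φR_n = 0.75 × (1×37.477 + 2×43.875) = 93.9 kips.
Block shear: shear path 1×[1.6875+2×3] = 1×7.6875 in, A_gv = 2.8828, A_nv = 1×(7.6875 − 2.5×0.875)×0.375 = 2.0625 in²; tension to near edge: (1.5 − 0.5×0.875)×0.375 = 0.39844 in². R_n = min(0.6×65×2.0625, 0.6×50×2.8828) + 1.0×65×0.39844 = min(80.438, 86.484) + 25.899 = 106.34 kips. φR_n = 0.75 × 106.34 = 79.8 kips.
Tension yield (gross): A_g = 6.625×0.375 = 2.4844 in². φR_n = 0.90 × 50 × 2.4844 = 111.8 kips.
Governing: min(83.5, 93.9, 79.8, 111.8) = 79.8 kips → block shear.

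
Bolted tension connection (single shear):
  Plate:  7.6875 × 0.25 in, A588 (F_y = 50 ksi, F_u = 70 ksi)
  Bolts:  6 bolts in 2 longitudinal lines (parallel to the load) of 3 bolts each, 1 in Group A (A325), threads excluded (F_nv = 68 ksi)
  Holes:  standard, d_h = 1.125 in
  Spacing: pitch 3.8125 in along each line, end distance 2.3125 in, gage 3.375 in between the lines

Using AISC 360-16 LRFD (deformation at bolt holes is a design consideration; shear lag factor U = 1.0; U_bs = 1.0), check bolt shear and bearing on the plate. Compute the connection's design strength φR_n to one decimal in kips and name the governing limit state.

Bolt shear: A_b = π(1)²/4 = 0.7854 in². φR_n = 0.75 × 68 × 0.7854 × 6 × 1 = 240.3 kips.
Bearing (0.25 in plate, F_u = 70 ksi): end bolts L_c = 2.3125 − 1.125/2 = 1.75, R_n = min(1.2×1.75×0.25×70, 2.4×1×0.25×70) = 36.75 kips/bolt; interior L_c = 3.8125 − 1.125 = 2.6875, R_n = 42 kips/bolt. φR_n = 0.75 × (2×36.75 + 4×42) = 181.1 kips.
Governing: min(240.3, 181.1) = 181.1 kips → bearing.

181.1 kips (bearing governs)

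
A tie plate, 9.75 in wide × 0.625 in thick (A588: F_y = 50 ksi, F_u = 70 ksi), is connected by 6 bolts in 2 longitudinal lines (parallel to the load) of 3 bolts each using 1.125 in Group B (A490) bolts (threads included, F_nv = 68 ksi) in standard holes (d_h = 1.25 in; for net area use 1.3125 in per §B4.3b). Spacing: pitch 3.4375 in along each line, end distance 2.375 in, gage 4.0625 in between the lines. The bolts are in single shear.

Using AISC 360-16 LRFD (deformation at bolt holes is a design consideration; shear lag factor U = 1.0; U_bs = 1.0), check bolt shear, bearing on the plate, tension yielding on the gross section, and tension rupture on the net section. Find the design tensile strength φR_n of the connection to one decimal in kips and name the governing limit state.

233.8 kips (net-section rupture governs)

Bolt shear: A_b = π(1.125)²/4 = 0.99402 in². φR_n = 0.75 × 68 × 0.99402 × 6 × 1 = 304.2 kips.
Bearing (0.625 in plate, F_u = 70 ksi): end bolts L_c = 2.375 − 1.25/2 = 1.75, R_n = min(1.2×1.75×0.625×70, 2.4×1.125×0.625×70) = 91.875 kips/bolt; interior L_c = 3.4375 − 1.25 = 2.1875, R_n = 114.84 kips/bolt. φR_n = 0.75 × (2×91.875 + 4×114.84) = 482.3 kips.
Tension yield (gross): A_g = 9.75×0.625 = 6.0938 in². φR_n = 0.90 × 50 × 6.0938 = 274.2 kips.
Tension rupture (net): A_n = (9.75 − 2×1.3125)×0.625 = 4.4531 in² (U = 1.0, A_e = A_n). φR_n = 0.75 × 70 × 4.4531 = 233.8 kips.
Governing: min(304.2, 482.3, 274.2, 233.8) = 233.8 kips → net-section rupture.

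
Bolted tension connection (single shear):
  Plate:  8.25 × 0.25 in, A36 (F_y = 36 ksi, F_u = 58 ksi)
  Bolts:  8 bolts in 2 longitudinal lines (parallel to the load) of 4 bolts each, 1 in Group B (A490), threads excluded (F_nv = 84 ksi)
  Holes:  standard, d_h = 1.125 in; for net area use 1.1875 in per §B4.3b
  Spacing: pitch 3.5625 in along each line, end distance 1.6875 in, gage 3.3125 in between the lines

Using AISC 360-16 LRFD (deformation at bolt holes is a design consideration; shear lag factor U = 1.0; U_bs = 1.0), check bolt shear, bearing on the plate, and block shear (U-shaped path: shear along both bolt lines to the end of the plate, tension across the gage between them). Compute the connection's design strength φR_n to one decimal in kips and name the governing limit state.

Bolt shear: A_b = π(1)²/4 = 0.7854 in². φR_n = 0.75 × 84 × 0.7854 × 8 × 1 = 395.8 kips.
Bearing (0.25 in plate, F_u = 58 ksi): end bolts L_c = 1.6875 − 1.125/2 = 1.125, R_n = min(1.2×1.125×0.25×58, 2.4×1×0.25×58) = 19.575 kips/bolt; interior L_c = 3.5625 − 1.125 = 2.4375, R_n = 34.8 kips/bolt. φR_n = 0.75 × (2×19.575 + 6×34.8) = 186.0 kips.
Block shear: shear path 2×[1.6875+3×3.5625] = 2×12.375 in, A_gv = 6.1875, A_nv = 2×(12.375 − 3.5×1.1875)×0.25 = 4.1094 in²; tension across gage: (3.3125 − 1×1.1875)×0.25 = 0.53125 in². R_n = min(0.6×58×4.1094, 0.6×36×6.1875) + 1.0×58×0.53125 = min(143.01, 133.65) + 30.813 = 164.46 kips. φR_n = 0.75 × 164.46 = 123.3 kips.
Governing: min(395.8, 186.0, 123.3) = 123.3 kips → block shear.

123.3 kips (block shear governs)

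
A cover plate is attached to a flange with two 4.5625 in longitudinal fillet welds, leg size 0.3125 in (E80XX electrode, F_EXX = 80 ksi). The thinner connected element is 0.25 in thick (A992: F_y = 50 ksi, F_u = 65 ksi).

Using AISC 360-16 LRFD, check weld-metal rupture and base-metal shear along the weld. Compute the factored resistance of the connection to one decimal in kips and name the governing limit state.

66.7 kips (base-metal shear governs)

Weld metal: throat = 0.707×0.3125 = 0.22094 in, L = 2×4.5625 = 9.125 in. φR_n = 0.75 × 0.6 × 80 × 0.22094 × 9.125 = 72.6 kips.
Base metal shear (0.25 in plate): yield φR_n = 1.0×0.6×50×0.25×9.125 = 68.4 kips; rupture φR_n = 0.75×0.6×65×0.25×9.125 = 66.7 kips; take 66.7 kips (rupture).
Governing: min(72.6, 66.7) = 66.7 kips → base-metal shear.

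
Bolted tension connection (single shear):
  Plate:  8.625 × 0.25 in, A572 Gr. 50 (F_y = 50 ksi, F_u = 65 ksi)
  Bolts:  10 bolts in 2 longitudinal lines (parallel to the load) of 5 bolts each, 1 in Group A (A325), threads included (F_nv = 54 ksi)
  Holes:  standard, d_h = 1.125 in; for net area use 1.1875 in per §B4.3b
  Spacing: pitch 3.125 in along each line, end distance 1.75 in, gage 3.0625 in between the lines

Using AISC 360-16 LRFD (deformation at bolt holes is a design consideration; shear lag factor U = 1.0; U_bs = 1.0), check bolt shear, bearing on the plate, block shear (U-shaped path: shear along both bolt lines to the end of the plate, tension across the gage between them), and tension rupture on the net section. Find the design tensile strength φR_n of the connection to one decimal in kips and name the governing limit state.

76.2 kips (net-section rupture governs)

Bolt shear: A_b = π(1)²/4 = 0.7854 in². φR_n = 0.75 × 54 × 0.7854 × 10 × 1 = 318.1 kips.
Bearing (0.25 in plate, F_u = 65 ksi): end bolts L_c = 1.75 − 1.125/2 = 1.1875, R_n = min(1.2×1.1875×0.25×65, 2.4×1×0.25×65) = 23.156 kips/bolt; interior L_c = 3.125 − 1.125 = 2, R_n = 39 kips/bolt. φR_n = 0.75 × (2×23.156 + 8×39) = 268.7 kips.
Block shear: shear path 2×[1.75+4×3.125] = 2×14.25 in, A_gv = 7.125, A_nv = 2×(14.25 − 4.5×1.1875)×0.25 = 4.4531 in²; tension across gage: (3.0625 − 1×1.1875)×0.25 = 0.46875 in². R_n = min(0.6×65×4.4531, 0.6×50×7.125) + 1.0×65×0.46875 = min(173.67, 213.75) + 30.469 = 204.14 kips. φR_n = 0.75 × 204.14 = 153.1 kips.
Tension rupture (net): A_n = (8.625 − 2×1.1875)×0.25 = 1.5625 in² (U = 1.0, A_e = A_n). φR_n = 0.75 × 65 × 1.5625 = 76.2 kips.
Governing: min(318.1, 268.7, 153.1, 76.2) = 76.2 kips → net-section rupture.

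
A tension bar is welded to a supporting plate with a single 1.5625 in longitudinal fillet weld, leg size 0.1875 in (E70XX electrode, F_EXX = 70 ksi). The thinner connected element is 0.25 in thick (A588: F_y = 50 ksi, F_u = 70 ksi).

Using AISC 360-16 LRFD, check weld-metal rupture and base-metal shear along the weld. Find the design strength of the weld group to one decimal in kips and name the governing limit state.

Weld metal: throat = 0.707×0.1875 = 0.13256 in, L = 1.5625 in. φR_n = 0.75 × 0.6 × 70 × 0.13256 × 1.5625 = 6.5 kips.
Base metal shear (0.25 in plate): yield φR_n = 1.0×0.6×50×0.25×1.5625 = 11.7 kips; rupture φR_n = 0.75×0.6×70×0.25×1.5625 = 12.3 kips; take 11.7 kips (yield).
Governing: min(6.5, 11.7) = 6.5 kips → weld metal.

6.5 kips (weld metal governs)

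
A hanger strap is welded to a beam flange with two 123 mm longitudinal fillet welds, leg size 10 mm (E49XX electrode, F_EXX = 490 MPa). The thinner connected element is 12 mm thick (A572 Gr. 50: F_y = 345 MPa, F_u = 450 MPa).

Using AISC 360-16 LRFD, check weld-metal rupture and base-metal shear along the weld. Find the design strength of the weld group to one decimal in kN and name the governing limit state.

Weld metal: throat = 0.707×10 = 7.07 mm, L = 2×123 = 246 mm. φR_n = 0.75 × 0.6 × 490 × 7.07 × 246 = 383.5 kN.
Base metal shear (12 mm plate): yield φR_n = 1.0×0.6×345×12×246 = 611.1 kN; rupture φR_n = 0.75×0.6×450×12×246 = 597.8 kN; take 597.8 kN (rupture).
Governing: min(383.5, 597.8) = 383.5 kN → weld metal.

383.5 kN (weld metal governs)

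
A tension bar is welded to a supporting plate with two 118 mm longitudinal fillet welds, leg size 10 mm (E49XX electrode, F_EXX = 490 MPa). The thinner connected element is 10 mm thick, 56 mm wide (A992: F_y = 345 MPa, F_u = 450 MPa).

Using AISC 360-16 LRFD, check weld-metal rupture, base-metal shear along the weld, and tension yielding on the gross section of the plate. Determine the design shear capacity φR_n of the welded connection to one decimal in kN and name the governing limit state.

173.9 kN (gross-section yield governs)

Weld metal: throat = 0.707×10 = 7.07 mm, L = 2×118 = 236 mm. φR_n = 0.75 × 0.6 × 490 × 7.07 × 236 = 367.9 kN.
Base metal shear (10 mm plate): yield φR_n = 1.0×0.6×345×10×236 = 488.5 kN; rupture φR_n = 0.75×0.6×450×10×236 = 477.9 kN; take 477.9 kN (rupture).
Tension yield (gross): A_g = 56×10 = 560 mm². φR_n = 0.90 × 345 × 560 = 173.9 kN.
Governing: min(367.9, 477.9, 173.9) = 173.9 kN → gross-section yield.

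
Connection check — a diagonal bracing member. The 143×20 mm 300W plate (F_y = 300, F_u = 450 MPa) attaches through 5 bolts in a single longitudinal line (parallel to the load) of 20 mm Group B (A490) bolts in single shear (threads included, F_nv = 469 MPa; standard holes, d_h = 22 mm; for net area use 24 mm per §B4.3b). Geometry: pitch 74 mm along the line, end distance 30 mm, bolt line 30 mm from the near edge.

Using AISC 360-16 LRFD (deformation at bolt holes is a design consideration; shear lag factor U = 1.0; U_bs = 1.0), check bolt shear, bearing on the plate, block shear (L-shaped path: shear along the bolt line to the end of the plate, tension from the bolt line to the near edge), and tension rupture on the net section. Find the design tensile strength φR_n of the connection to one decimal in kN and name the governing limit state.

552.5 kN (bolt shear governs)

Bolt shear: A_b = π(20)²/4 = 314.16 mm². φR_n = 0.75 × 469 × 314.16 × 5 × 1 = 552.5 kN.
Bearing (20 mm plate, F_u = 450 MPa): end bolts L_c = 30 − 22/2 = 19, R_n = min(1.2×19×20×450, 2.4×20×20×450) = 205.2 kN/bolt; interior L_c = 74 − 22 = 52, R_n = 432 kN/bolt. φR_n = 0.75 × (1×205.2 + 4×432) = 1449.9 kN.
Block shear: shear path 1×[30+4×74] = 1×326 mm, A_gv = 6520, A_nv = 1×(326 − 4.5×24)×20 = 4360 mm²; tension to near edge: (30 − 0.5×24)×20 = 360 mm². R_n = min(0.6×450×4360, 0.6×300×6520) + 1.0×450×360 = min(1177.2, 1173.6) + 162 = 1335.6 kN. φR_n = 0.75 × 1335.6 = 1001.7 kN.
Tension rupture (net): A_n = (143 − 1×24)×20 = 2380 mm² (U = 1.0, A_e = A_n). φR_n = 0.75 × 450 × 2380 = 803.3 kN.
Governing: min(552.5, 1449.9, 1001.7, 803.3) = 552.5 kN → bolt shear.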